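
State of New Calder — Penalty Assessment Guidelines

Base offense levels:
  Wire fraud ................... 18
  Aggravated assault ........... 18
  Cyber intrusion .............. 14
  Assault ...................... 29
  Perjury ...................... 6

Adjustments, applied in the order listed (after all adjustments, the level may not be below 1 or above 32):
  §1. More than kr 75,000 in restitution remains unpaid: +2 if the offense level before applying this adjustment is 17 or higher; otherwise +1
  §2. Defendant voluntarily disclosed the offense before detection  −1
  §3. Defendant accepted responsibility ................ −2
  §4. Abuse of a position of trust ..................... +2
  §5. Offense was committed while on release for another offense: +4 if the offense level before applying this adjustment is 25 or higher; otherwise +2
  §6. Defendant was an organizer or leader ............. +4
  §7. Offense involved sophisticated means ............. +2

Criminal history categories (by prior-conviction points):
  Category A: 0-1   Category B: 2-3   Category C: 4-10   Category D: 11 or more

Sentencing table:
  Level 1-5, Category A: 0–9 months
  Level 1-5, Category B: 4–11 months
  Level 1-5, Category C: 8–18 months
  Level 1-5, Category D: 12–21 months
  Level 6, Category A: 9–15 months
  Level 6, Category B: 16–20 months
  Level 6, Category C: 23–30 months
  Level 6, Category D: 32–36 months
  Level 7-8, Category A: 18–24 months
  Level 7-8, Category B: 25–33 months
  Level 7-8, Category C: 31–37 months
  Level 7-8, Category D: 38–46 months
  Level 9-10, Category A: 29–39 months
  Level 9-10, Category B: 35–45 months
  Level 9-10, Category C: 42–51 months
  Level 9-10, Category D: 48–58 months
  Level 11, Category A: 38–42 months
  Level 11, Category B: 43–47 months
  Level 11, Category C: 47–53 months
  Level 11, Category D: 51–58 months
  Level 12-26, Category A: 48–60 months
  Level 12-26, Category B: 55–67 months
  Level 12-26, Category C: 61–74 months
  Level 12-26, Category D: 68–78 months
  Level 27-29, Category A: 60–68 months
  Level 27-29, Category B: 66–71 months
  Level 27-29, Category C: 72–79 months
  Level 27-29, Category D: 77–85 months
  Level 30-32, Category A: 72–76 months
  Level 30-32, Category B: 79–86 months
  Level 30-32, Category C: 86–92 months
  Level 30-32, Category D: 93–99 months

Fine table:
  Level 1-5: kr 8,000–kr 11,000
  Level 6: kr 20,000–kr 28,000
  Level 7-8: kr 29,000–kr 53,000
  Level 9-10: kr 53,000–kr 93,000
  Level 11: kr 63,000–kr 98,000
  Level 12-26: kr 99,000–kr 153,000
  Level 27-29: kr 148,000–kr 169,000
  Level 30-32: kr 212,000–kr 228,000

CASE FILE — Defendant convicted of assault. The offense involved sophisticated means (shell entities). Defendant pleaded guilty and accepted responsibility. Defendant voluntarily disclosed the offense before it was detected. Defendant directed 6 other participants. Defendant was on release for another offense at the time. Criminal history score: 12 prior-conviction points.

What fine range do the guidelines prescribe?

Base offense level for assault: 29.
§2 applies: 29 − 1 = 28.
§3 applies: 28 − 2 = 26.
§5 applies (level before this adjustment is 26 ≥ 25, so +4): 26 + 4 = 30.
§6 applies: 30 + 4 = 34.
§7 applies: 34 + 2 = 36.
Level 36 exceeds the maximum of 32; capped at 32.
Final offense level: 32.
Level 32 falls in the 30-32 band.
Fine table: Level 30-32 → kr 212,000–kr 228,000.

kr 212,000–kr 228,000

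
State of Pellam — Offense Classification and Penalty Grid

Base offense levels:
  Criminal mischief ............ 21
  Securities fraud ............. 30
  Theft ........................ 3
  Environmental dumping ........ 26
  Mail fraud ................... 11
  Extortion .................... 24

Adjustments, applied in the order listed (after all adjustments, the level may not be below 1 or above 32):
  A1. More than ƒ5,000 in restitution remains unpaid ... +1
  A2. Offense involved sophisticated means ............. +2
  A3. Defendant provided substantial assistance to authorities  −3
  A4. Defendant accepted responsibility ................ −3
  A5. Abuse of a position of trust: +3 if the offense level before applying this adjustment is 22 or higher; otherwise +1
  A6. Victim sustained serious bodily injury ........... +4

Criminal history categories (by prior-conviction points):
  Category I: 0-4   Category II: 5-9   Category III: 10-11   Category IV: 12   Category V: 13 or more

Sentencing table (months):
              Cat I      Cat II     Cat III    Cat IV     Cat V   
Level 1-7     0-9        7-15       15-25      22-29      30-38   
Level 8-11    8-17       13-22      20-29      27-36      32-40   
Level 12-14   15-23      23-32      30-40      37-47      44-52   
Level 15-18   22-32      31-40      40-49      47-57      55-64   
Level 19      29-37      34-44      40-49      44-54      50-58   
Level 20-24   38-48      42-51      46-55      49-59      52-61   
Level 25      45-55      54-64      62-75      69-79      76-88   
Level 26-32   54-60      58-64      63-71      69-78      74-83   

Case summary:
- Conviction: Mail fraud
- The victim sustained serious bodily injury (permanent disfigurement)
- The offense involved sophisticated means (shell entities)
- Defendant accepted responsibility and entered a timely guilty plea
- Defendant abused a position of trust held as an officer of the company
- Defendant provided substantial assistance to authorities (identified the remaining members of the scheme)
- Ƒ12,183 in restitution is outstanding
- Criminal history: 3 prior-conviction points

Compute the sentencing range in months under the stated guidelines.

Base offense level for mail fraud: 11.
A1 applies: 11 + 1 = 12.
A2 applies: 12 + 2 = 14.
A3 applies: 14 − 3 = 11.
A4 applies: 11 − 3 = 8.
A5 applies (level before this adjustment is 8 < 22, so +1): 8 + 1 = 9.
A6 applies: 9 + 4 = 13.
Final offense level: 13.
Criminal history: 3 prior points → Category I (0-4).
Level 13 falls in the 12-14 band.
Grid: Level 12-14 × Category I = 15-23 months.

15-23 months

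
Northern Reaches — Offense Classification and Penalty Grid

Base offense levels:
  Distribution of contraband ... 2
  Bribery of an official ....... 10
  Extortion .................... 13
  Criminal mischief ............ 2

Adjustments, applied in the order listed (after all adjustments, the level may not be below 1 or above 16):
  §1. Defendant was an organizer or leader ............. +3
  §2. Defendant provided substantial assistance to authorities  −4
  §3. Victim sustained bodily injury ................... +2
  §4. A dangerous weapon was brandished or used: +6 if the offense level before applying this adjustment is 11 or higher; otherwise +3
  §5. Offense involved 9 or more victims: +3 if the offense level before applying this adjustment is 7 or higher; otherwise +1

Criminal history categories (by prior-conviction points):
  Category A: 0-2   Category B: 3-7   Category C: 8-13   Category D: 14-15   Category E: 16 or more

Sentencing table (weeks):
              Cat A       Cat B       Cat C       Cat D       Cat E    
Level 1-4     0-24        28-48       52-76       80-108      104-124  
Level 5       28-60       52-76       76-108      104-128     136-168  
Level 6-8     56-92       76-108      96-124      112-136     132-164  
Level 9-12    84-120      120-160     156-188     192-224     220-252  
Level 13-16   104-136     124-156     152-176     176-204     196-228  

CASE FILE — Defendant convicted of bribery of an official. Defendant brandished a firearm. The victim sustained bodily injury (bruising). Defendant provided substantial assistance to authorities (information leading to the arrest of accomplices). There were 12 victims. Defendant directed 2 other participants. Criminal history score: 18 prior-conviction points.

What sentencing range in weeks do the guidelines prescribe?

196-228 weeks

Base offense level for bribery of an official: 10.
§1 applies: 10 + 3 = 13.
§2 applies: 13 − 4 = 9.
§3 applies: 9 + 2 = 11.
§4 applies (level before this adjustment is 11 ≥ 11, so +6): 11 + 6 = 17.
§5 applies (level before this adjustment is 17 ≥ 7, so +3): 17 + 3 = 20.
Level 20 exceeds the maximum of 16; capped at 16.
Final offense level: 16.
Criminal history: 18 prior points → Category E (16+).
Level 16 falls in the 13-16 band.
Grid: Level 13-16 × Category E = 196-228 weeks.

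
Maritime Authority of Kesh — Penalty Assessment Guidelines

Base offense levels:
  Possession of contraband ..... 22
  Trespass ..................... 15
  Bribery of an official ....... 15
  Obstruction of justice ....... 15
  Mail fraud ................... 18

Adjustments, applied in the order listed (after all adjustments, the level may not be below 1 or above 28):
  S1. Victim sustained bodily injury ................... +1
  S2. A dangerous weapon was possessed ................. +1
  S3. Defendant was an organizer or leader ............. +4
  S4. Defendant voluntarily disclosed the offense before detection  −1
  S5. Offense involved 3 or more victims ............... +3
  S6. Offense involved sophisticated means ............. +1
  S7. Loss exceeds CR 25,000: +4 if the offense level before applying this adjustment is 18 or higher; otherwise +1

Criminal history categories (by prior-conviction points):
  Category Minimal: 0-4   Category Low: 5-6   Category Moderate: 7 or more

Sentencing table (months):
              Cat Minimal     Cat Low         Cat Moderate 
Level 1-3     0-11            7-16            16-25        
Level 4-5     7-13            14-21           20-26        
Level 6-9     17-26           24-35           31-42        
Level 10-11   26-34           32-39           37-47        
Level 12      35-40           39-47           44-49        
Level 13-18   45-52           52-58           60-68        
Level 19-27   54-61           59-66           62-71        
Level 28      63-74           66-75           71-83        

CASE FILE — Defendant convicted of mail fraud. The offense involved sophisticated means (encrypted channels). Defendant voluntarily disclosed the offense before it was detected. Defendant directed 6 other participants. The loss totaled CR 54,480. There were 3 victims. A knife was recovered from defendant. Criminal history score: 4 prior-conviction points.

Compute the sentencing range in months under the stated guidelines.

Base offense level for mail fraud: 18.
S1 does not apply.
S2 applies: 18 + 1 = 19.
S3 applies: 19 + 4 = 23.
S4 applies: 23 − 1 = 22.
S5 applies: 22 + 3 = 25.
S6 applies: 25 + 1 = 26.
S7 applies (level before this adjustment is 26 ≥ 18, so +4): 26 + 4 = 30.
Level 30 exceeds the maximum of 28; capped at 28.
Final offense level: 28.
Criminal history: 4 prior points → Category Minimal (0-4).
Level 28 falls in the 28 band.
Grid: Level 28 × Category Minimal = 63-74 months.

63-74 months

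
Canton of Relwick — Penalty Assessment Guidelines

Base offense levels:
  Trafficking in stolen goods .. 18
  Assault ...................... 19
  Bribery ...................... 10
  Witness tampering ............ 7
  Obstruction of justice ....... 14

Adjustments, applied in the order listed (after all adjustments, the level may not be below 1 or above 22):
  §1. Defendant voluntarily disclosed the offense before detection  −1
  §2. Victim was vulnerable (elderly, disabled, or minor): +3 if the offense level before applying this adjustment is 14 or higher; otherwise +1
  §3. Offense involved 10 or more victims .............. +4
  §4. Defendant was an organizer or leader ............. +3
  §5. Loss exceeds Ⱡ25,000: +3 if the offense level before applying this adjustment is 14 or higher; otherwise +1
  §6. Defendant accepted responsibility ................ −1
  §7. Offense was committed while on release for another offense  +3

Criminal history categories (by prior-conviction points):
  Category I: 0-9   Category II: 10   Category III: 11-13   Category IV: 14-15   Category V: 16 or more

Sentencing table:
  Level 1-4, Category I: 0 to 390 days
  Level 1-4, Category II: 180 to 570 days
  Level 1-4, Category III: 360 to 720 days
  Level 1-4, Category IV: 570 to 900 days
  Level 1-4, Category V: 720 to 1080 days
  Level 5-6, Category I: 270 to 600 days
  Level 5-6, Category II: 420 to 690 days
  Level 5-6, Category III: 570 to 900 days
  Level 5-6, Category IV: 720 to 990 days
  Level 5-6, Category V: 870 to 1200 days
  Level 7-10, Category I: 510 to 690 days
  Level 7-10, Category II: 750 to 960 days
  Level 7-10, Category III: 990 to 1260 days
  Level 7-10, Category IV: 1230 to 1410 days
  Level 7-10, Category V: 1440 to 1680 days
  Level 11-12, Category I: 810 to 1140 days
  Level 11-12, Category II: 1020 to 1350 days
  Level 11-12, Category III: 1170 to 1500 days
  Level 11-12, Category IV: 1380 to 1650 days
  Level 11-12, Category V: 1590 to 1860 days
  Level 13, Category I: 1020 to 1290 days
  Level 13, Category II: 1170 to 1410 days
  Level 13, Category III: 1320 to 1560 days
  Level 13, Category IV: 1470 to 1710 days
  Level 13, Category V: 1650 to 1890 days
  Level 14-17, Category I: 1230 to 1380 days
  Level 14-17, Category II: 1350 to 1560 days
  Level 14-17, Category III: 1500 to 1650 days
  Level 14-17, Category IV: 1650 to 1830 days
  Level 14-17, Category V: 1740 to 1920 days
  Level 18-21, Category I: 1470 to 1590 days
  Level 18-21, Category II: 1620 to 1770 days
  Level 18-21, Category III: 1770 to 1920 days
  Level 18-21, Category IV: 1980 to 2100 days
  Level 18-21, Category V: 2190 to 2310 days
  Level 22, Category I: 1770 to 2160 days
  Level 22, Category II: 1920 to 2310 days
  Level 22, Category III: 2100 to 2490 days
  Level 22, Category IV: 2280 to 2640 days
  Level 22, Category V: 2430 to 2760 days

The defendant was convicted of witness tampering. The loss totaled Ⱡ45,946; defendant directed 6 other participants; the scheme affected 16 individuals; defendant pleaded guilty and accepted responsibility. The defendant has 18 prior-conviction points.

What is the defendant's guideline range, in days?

Base offense level for witness tampering: 7.
§1 does not apply.
§3 applies: 7 + 4 = 11.
§4 applies: 11 + 3 = 14.
§5 applies (level before this adjustment is 14 ≥ 14, so +3): 14 + 3 = 17.
§6 applies: 17 − 1 = 16.
Final offense level: 16.
Criminal history: 18 prior points → Category V (16+).
Level 16 falls in the 14-17 band.
Grid: Level 14-17 × Category V = 1740-1920 days.

1740-1920 days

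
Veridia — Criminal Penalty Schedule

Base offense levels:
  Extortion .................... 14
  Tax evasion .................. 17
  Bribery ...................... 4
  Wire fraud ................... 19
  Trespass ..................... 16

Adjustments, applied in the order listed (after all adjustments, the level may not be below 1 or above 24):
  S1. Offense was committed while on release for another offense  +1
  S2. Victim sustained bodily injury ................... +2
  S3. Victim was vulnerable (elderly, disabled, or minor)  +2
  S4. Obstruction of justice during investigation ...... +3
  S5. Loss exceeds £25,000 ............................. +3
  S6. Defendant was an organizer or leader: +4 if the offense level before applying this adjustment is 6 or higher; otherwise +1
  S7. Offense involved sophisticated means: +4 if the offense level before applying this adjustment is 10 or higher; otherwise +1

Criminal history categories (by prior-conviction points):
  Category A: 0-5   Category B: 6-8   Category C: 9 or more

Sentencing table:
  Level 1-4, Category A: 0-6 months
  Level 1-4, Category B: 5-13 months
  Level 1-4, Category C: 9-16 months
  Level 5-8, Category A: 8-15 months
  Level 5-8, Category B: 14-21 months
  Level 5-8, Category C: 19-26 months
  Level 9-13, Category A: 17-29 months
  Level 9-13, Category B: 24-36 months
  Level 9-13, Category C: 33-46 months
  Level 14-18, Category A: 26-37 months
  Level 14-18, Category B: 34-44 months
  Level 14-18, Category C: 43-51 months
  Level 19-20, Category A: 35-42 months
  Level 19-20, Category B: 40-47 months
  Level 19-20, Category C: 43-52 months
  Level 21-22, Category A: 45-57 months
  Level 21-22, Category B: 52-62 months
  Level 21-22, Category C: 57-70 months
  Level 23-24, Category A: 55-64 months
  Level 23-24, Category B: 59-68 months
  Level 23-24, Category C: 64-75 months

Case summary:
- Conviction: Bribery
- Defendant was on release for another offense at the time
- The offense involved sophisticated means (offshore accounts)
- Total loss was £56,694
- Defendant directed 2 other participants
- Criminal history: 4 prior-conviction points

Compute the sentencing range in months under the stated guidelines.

Base offense level for bribery: 4.
S1 applies: 4 + 1 = 5.
S3 does not apply.
S5 applies: 5 + 3 = 8.
S6 applies (level before this adjustment is 8 ≥ 6, so +4): 8 + 4 = 12.
S7 applies (level before this adjustment is 12 ≥ 10, so +4): 12 + 4 = 16.
Final offense level: 16.
Criminal history: 4 prior points → Category A (0-5).
Level 16 falls in the 14-18 band.
Grid: Level 14-18 × Category A = 26-37 months.

26-37 months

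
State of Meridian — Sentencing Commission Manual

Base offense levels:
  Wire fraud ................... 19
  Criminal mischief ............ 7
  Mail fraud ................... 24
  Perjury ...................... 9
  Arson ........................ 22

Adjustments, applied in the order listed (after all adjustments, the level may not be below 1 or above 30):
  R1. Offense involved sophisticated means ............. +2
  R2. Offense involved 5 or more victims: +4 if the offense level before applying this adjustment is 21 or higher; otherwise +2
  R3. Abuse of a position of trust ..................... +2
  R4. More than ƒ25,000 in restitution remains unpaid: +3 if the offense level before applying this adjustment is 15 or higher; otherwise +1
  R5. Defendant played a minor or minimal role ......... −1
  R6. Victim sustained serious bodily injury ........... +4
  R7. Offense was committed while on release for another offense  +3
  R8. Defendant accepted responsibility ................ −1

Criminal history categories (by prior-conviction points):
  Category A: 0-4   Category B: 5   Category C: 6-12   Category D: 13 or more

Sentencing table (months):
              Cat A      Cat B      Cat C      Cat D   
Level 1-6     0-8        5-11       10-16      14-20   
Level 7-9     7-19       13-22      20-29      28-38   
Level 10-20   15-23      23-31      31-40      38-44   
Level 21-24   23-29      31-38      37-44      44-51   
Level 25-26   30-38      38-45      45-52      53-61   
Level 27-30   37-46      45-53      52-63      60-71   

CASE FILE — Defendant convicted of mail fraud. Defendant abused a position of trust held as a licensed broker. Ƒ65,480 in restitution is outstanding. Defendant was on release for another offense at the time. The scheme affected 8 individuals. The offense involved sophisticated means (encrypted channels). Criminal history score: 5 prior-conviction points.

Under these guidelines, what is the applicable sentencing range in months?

45-53 months

Base offense level for mail fraud: 24.
R1 applies: 24 + 2 = 26.
R2 applies (level before this adjustment is 26 ≥ 21, so +4): 26 + 4 = 30.
R3 applies: 30 + 2 = 32.
R4 applies (level before this adjustment is 32 ≥ 15, so +3): 32 + 3 = 35.
R5 does not apply.
R7 applies: 35 + 3 = 38.
R8 does not apply.
Level 38 exceeds the maximum of 30; capped at 30.
Final offense level: 30.
Criminal history: 5 prior points → Category B (5).
Level 30 falls in the 27-30 band.
Grid: Level 27-30 × Category B = 45-53 months.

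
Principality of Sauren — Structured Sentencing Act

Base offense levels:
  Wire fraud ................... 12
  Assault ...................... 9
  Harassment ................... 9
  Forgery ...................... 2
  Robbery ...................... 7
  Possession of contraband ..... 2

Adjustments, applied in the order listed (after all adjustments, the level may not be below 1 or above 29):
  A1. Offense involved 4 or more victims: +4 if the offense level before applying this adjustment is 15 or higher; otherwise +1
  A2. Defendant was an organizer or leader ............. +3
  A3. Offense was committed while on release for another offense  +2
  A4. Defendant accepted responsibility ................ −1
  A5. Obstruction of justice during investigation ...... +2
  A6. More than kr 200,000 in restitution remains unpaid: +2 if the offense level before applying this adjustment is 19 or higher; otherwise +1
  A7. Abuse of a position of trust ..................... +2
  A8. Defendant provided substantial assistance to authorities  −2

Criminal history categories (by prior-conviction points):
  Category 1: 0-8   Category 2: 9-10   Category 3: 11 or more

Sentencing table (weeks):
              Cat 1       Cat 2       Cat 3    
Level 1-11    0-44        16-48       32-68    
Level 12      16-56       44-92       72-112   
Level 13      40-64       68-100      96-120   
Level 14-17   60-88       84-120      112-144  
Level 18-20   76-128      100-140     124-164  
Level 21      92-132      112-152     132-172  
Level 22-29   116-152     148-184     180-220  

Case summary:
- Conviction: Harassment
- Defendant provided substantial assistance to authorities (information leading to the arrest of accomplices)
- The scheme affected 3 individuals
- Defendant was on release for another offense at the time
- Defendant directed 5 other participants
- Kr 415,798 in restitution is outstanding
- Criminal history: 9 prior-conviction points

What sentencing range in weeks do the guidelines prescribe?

Base offense level for harassment: 9.
A2 applies: 9 + 3 = 12.
A3 applies: 12 + 2 = 14.
A4 does not apply.
A5 does not apply.
A6 applies (level before this adjustment is 14 < 19, so +1): 14 + 1 = 15.
A8 applies: 15 − 2 = 13.
Final offense level: 13.
Criminal history: 9 prior points → Category 2 (9-10).
Level 13 falls in the 13 band.
Grid: Level 13 × Category 2 = 68-100 weeks.

68-100 weeks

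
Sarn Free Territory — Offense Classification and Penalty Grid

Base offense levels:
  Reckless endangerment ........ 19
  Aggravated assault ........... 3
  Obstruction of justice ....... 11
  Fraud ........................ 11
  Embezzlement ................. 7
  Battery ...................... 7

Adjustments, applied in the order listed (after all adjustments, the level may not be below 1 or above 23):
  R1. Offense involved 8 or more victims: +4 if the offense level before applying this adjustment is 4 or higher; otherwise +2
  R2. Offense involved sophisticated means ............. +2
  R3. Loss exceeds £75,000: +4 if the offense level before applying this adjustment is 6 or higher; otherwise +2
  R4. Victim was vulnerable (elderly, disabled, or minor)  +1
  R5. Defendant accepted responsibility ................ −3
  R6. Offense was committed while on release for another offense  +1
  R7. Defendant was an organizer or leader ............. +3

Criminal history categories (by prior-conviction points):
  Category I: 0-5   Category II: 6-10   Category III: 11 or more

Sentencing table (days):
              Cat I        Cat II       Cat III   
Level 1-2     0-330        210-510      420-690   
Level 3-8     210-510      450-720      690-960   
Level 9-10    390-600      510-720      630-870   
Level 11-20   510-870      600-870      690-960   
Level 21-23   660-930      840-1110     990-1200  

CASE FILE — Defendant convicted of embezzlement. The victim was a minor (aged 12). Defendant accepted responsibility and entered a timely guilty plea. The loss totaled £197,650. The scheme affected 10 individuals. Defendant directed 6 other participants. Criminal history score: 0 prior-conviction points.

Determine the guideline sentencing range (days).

510-870 days

Base offense level for embezzlement: 7.
R1 applies (level before this adjustment is 7 ≥ 4, so +4): 7 + 4 = 11.
R3 applies (level before this adjustment is 11 ≥ 6, so +4): 11 + 4 = 15.
R4 applies: 15 + 1 = 16.
R5 applies: 16 − 3 = 13.
R7 applies: 13 + 3 = 16.
Final offense level: 16.
Criminal history: 0 prior points → Category I (0-5).
Level 16 falls in the 11-20 band.
Grid: Level 11-20 × Category I = 510-870 days.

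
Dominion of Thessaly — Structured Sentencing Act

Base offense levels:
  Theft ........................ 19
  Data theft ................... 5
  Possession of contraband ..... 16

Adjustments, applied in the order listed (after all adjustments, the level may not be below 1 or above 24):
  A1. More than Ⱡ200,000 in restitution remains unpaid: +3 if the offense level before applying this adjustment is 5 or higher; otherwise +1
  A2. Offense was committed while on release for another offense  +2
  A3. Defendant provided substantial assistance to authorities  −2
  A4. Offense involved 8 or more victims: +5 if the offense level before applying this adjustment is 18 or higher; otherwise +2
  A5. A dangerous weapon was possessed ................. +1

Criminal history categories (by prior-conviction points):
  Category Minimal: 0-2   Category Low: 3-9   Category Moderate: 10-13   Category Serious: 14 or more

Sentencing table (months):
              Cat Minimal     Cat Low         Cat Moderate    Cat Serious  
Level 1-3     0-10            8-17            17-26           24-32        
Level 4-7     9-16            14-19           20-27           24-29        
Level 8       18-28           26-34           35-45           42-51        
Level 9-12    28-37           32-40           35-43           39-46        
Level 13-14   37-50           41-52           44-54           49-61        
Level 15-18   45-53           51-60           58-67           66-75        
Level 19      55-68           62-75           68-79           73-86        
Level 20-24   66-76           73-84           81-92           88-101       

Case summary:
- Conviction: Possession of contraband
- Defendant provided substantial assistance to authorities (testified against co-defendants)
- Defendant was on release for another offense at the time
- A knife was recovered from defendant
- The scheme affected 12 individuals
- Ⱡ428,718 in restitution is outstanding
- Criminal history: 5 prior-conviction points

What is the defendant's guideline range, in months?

73-84 months

Base offense level for possession of contraband: 16.
A1 applies (level before this adjustment is 16 ≥ 5, so +3): 16 + 3 = 19.
A2 applies: 19 + 2 = 21.
A3 applies: 21 − 2 = 19.
A4 applies (level before this adjustment is 19 ≥ 18, so +5): 19 + 5 = 24.
A5 applies: 24 + 1 = 25.
Level 25 exceeds the maximum of 24; capped at 24.
Final offense level: 24.
Criminal history: 5 prior points → Category Low (3-9).
Level 24 falls in the 20-24 band.
Grid: Level 20-24 × Category Low = 73-84 months.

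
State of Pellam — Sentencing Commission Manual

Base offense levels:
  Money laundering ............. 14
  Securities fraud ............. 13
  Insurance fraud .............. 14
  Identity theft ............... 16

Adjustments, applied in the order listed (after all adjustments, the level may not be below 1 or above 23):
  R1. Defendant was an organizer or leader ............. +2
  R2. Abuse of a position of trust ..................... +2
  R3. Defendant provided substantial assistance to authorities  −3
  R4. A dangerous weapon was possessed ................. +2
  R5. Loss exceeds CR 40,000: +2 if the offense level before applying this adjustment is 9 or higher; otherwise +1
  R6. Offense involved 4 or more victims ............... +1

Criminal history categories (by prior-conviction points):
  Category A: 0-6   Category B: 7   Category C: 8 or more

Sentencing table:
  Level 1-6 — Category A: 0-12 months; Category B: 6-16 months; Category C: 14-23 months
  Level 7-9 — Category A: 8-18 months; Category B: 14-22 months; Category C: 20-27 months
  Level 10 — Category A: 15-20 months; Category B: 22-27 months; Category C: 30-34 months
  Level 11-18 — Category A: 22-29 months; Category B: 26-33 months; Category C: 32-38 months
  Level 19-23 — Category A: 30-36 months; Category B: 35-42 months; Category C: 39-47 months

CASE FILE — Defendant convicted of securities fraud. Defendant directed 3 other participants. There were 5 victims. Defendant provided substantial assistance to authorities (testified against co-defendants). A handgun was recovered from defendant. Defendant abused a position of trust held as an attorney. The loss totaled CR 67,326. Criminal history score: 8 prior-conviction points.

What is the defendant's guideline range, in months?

Base offense level for securities fraud: 13.
R1 applies: 13 + 2 = 15.
R2 applies: 15 + 2 = 17.
R3 applies: 17 − 3 = 14.
R4 applies: 14 + 2 = 16.
R5 applies (level before this adjustment is 16 ≥ 9, so +2): 16 + 2 = 18.
R6 applies: 18 + 1 = 19.
Final offense level: 19.
Criminal history: 8 prior points → Category C (8+).
Level 19 falls in the 19-23 band.
Grid: Level 19-23 × Category C = 39-47 months.

39-47 months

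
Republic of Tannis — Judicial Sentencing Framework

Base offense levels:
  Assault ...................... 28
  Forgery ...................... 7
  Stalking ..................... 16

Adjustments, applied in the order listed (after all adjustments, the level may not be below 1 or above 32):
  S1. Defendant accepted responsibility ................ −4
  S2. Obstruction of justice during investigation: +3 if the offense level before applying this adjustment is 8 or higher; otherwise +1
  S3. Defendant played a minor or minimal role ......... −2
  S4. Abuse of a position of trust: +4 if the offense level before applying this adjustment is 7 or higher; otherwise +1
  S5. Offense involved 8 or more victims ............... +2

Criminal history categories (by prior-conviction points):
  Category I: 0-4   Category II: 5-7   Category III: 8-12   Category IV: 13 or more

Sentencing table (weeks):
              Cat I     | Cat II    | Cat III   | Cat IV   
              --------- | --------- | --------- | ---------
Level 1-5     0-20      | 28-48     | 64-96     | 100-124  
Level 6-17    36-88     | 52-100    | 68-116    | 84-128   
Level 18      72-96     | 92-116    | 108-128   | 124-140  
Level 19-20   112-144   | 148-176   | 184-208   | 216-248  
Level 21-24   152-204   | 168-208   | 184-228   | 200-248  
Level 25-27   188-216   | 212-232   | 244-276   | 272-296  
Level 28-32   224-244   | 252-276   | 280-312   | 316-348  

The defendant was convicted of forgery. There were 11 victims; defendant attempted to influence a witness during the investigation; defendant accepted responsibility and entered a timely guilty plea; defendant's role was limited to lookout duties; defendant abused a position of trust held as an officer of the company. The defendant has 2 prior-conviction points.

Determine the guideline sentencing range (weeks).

0-20 weeks

Base offense level for forgery: 7.
S1 applies: 7 − 4 = 3.
S2 applies (level before this adjustment is 3 < 8, so +1): 3 + 1 = 4.
S3 applies: 4 − 2 = 2.
S4 applies (level before this adjustment is 2 < 7, so +1): 2 + 1 = 3.
S5 applies: 3 + 2 = 5.
Final offense level: 5.
Criminal history: 2 prior points → Category I (0-4).
Level 5 falls in the 1-5 band.
Grid: Level 1-5 × Category I = 0-20 weeks.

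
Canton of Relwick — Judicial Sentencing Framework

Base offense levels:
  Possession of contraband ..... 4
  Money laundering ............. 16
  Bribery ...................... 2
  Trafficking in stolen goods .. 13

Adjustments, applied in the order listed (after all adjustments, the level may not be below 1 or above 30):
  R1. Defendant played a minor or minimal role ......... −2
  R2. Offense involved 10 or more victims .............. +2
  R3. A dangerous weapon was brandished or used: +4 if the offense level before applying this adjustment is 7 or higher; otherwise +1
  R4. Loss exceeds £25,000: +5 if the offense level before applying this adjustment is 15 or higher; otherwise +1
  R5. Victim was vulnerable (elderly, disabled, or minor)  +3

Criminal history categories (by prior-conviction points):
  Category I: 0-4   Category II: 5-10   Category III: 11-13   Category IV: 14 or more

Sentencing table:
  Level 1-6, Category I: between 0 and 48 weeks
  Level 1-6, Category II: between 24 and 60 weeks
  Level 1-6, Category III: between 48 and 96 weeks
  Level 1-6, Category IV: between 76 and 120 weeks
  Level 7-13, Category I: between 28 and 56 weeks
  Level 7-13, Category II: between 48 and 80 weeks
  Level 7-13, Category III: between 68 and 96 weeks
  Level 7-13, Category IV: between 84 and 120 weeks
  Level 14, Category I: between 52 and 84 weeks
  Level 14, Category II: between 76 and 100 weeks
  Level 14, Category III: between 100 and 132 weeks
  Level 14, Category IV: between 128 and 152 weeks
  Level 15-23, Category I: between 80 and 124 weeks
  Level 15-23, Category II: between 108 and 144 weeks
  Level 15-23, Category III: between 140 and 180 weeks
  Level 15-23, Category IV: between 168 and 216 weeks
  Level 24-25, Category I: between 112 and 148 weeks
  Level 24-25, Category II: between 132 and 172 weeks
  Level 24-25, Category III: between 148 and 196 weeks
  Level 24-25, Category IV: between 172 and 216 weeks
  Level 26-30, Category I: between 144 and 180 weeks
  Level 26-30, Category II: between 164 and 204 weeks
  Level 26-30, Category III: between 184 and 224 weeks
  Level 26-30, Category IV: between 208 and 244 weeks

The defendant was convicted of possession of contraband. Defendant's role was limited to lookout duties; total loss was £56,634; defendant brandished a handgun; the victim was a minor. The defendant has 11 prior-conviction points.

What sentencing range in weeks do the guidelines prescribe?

68-96 weeks

Base offense level for possession of contraband: 4.
R1 applies: 4 − 2 = 2.
R3 applies (level before this adjustment is 2 < 7, so +1): 2 + 1 = 3.
R4 applies (level before this adjustment is 3 < 15, so +1): 3 + 1 = 4.
R5 applies: 4 + 3 = 7.
Final offense level: 7.
Criminal history: 11 prior points → Category III (11-13).
Level 7 falls in the 7-13 band.
Grid: Level 7-13 × Category III = 68-96 weeks.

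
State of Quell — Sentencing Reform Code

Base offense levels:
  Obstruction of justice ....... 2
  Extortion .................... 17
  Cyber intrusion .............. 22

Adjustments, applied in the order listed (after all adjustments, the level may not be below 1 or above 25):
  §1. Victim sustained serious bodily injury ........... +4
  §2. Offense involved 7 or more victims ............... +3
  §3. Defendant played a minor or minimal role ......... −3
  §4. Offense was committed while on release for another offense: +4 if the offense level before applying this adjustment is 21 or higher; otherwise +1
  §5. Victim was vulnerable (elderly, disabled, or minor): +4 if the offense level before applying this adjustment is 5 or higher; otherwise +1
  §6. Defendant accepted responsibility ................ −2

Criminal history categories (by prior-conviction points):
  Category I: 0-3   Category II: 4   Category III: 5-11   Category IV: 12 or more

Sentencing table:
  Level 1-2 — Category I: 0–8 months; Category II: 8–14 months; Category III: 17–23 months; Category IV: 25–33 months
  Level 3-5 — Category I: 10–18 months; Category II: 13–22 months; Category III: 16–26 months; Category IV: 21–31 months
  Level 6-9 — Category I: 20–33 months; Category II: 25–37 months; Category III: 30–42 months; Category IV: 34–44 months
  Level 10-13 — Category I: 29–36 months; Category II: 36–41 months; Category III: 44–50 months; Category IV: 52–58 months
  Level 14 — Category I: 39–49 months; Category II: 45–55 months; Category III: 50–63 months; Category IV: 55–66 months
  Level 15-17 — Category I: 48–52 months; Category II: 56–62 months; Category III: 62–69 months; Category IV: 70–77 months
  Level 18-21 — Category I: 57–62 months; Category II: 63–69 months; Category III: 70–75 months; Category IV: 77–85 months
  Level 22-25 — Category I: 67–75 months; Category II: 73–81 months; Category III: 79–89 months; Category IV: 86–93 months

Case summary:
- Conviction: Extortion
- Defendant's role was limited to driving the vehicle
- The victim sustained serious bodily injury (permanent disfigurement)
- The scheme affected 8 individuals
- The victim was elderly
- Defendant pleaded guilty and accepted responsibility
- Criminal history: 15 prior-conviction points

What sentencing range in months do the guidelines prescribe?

86-93 months

Base offense level for extortion: 17.
§1 applies: 17 + 4 = 21.
§2 applies: 21 + 3 = 24.
§3 applies: 24 − 3 = 21.
§5 applies (level before this adjustment is 21 ≥ 5, so +4): 21 + 4 = 25.
§6 applies: 25 − 2 = 23.
Final offense level: 23.
Criminal history: 15 prior points → Category IV (12+).
Level 23 falls in the 22-25 band.
Grid: Level 22-25 × Category IV = 86-93 months.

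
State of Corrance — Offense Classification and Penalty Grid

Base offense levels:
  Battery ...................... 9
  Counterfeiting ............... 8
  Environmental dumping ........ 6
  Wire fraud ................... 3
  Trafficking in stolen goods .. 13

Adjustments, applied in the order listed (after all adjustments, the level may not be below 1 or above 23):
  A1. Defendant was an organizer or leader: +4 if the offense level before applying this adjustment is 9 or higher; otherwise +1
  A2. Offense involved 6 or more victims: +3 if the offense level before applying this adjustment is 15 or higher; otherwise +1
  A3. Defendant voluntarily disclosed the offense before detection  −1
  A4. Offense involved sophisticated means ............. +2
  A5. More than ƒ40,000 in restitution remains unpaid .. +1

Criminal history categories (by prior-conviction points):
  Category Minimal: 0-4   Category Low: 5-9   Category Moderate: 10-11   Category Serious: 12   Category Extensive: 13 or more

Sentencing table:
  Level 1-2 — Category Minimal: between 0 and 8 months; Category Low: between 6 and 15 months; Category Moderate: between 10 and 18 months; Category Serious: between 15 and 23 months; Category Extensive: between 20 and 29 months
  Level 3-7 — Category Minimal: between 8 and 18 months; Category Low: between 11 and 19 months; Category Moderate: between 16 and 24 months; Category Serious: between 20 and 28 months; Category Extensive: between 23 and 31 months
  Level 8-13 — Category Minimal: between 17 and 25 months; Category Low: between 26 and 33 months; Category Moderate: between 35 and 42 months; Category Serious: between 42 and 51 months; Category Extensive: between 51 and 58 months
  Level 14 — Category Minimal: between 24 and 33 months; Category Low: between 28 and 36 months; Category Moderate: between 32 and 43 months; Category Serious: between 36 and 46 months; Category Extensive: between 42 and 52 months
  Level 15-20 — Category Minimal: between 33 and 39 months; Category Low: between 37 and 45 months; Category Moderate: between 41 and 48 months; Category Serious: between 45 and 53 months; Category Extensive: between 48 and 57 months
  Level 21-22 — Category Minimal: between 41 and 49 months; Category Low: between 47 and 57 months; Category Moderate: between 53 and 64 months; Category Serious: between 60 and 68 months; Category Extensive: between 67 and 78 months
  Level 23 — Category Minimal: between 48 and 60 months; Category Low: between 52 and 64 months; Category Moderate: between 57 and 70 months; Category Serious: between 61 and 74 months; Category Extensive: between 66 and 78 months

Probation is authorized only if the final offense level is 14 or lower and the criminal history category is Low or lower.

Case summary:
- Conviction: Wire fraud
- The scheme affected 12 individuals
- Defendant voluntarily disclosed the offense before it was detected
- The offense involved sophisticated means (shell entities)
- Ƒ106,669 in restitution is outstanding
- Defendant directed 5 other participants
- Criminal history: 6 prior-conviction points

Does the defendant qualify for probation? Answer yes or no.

Yes

Base offense level for wire fraud: 3.
A1 applies (level before this adjustment is 3 < 9, so +1): 3 + 1 = 4.
A2 applies (level before this adjustment is 4 < 15, so +1): 4 + 1 = 5.
A3 applies: 5 − 1 = 4.
A4 applies: 4 + 2 = 6.
A5 applies: 6 + 1 = 7.
Final offense level: 7.
Criminal history: 6 prior points → Category Low (5-9).
Level 7 falls in the 3-7 band.
Grid: Level 3-7 × Category Low = 11-19 months.
Probation check: level 7 ≤ 14 and category Low ≤ Low → eligible.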